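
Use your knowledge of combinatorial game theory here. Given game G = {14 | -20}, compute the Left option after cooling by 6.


Original game: {14 | -20} (a switch {a | b} with a > b).
Cooling by t (for t below the temperature (a - b)/2 = 17) taxes each move by t: {a | b} cooled by t is {a - t | b + t}.
Cooling amount: t = 6
Cooled Left option: 14 - 6 = 8
Cooled Right option: -20 + 6 = -14
Cooled game: {8 | -14}
Left option = 8

8


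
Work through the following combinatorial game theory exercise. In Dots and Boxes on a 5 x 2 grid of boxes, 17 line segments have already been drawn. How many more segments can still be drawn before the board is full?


Grid: 5 x 2 boxes, i.e. 6 rows and 3 columns of dots.
Horizontal edges: (rows + 1) * cols = 6 * 2 = 12
Vertical edges: rows * (cols + 1) = 5 * 3 = 15
Total edges: 12 + 15 = 27
Edges drawn: 17
Remaining: 27 - 17 = 10

10


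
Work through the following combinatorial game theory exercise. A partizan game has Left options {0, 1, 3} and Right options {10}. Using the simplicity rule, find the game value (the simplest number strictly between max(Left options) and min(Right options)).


Left options: {0, 1, 3}, max = 3
Right options: {10}, min = 10
All options are numbers and max(Left) < min(Right), so by the simplicity theorem the value is the simplest (earliest-born) number strictly between 3 and 10.
Integers 4 through 9 all lie strictly between 3 and 10.
Among integers, the simplest (lowest birthday = smallest |n|; 0 is born on day 0, +-n on day n) is 4.
No non-integer in the interval can be simpler: if x is a non-integer in the interval, then floor(x) or ceil(x) also lies in the interval (the interval contains an integer), and both are proper prefixes of x's sign expansion, i.e. born earlier. So the game value is 4.
Game value = 4

4


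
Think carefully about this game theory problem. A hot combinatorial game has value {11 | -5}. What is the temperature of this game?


The game is {11 | -5}, a switch {a | b} with numbers a > b.
Cooling {a | b} by t gives {a - t | b + t}, which stops being hot when a - t = b + t, i.e. at t = (a - b)/2. So the temperature of a switch is (a - b)/2.
Temperature = (Left option - Right option) / 2
= (11 - (-5)) / 2
= 16 / 2
= 8

8


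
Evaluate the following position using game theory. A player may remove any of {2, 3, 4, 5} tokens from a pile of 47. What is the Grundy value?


The subtraction set is S = {2, 3, 4, 5}.
G(k) = mex{ G(k - s) : s in S, s <= k }. We compute iteratively: G(0) = 0.
G(1) = mex({}) = 0
G(2) = mex({0}) = 1
G(3) = mex({0}) = 1
G(4) = mex({0, 1}) = 2
G(5) = mex({0, 1}) = 2
G(6) = mex({0, 1, 2}) = 3
G(7) = mex({1, 2}) = 0
G(8) = mex({1, 2, 3}) = 0
G(9) = mex({0, 2, 3}) = 1
G(10) = mex({0, 2, 3}) = 1
G(11) = mex({0, 1, 3}) = 2
Observe that G(7)..G(11) = 0, 0, 1, 1, 2 repeats G(0)..G(4) = 0, 0, 1, 1, 2.
For k >= max(S) = 5, G(k) is determined by the previous 5 values G(k-5)..G(k-1); a window of 5 consecutive values has recurred shifted by 7, so by induction G(k + 7) = G(k) for all k >= 0: the sequence is periodic from the start with period 7.
One period: G(0..6) = 0, 0, 1, 1, 2, 2, 3.
47 mod 7 = 5, so G(47) = G(5) = 2.

2


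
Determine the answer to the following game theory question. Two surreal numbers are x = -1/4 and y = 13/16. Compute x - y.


x = -1/4, y = 13/16
Converting to common denominator: 16
x = -4/16, y = 13/16
x - y = -1/4 - 13/16 = -17/16

-17/16


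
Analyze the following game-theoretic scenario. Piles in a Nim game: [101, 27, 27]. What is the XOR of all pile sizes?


We need the XOR (exclusive or) of all pile sizes.
After XOR-ing pile 1 (size 101): 0 XOR 101 = 101
After XOR-ing pile 2 (size 27): 101 XOR 27 = 126
After XOR-ing pile 3 (size 27): 126 XOR 27 = 101
The Nim-value of this position is 101.

101


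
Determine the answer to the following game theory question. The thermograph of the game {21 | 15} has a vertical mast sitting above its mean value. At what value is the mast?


Game = {21 | 15}, a switch {a | b} with numbers a > b.
Its thermograph has left wall a - t and right wall b + t, which meet at t = (a - b)/2, where both equal (a + b)/2. So the mast (mean value) is at (a + b)/2.
Mean = (21 + (15))/2 = 36/2 = 18

18


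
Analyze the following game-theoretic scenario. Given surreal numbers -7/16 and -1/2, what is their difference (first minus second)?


x = -7/16, y = -1/2
Converting to common denominator: 16
x = -7/16, y = -8/16
x - y = -7/16 - -1/2 = 1/16

1/16


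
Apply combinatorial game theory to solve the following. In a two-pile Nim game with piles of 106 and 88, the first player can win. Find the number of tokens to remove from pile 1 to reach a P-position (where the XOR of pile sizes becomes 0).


Piles: 106 and 88
Current XOR: 106 XOR 88 = 50 (non-zero, so this is an N-position).
To make the XOR zero, we need to find a move that balances the piles.
For pile 1 (size 106): target = 106 XOR 50 = 88
We reduce pile 1 from 106 to 88.
Tokens removed: 106 - 88 = 18
Verification: 88 XOR 88 = 0

18


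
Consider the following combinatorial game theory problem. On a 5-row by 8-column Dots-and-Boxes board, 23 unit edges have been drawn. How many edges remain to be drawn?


Grid: 5 x 8 boxes, i.e. 6 rows and 9 columns of dots.
Horizontal edges: (rows + 1) * cols = 6 * 8 = 48
Vertical edges: rows * (cols + 1) = 5 * 9 = 45
Total edges: 48 + 45 = 93
Edges drawn: 23
Remaining: 93 - 23 = 70

70


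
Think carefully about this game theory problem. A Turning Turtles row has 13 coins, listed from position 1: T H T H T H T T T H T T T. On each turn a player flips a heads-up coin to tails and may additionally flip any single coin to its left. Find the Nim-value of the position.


Coins: T H T H T H T T T H T T T
Key fact: a single head at position k behaves exactly like a Nim heap of size k (turning it to T and optionally flipping a coin at j < k corresponds to moving the heap from k to j, or to 0), and heads combine as a disjunctive sum (two heads at the same place would cancel, matching j XOR j = 0). So the Nim-value is the XOR of the 1-indexed positions of the heads.
Face-up positions (1-indexed): [2, 4, 6, 10]
XOR 0 with 2: 0 XOR 2 = 2
XOR 2 with 4: 2 XOR 4 = 6
XOR 6 with 6: 6 XOR 6 = 0
XOR 0 with 10: 0 XOR 10 = 10
Nim-value = 10

10


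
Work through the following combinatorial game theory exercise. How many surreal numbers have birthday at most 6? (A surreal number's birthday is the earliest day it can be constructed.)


Day 0: {|} = 0 is born. Count = 1.
Day n: the number of surreal numbers born by day n is 2^(n+1) - 1.
By day 0: 2^1 - 1 = 1
By day 1: 2^2 - 1 = 3
By day 2: 2^3 - 1 = 7
By day 3: 2^4 - 1 = 15
By day 4: 2^5 - 1 = 31
By day 5: 2^6 - 1 = 63
By day 6: 2^7 - 1 = 127
By day 6: 127 surreal numbers.

127


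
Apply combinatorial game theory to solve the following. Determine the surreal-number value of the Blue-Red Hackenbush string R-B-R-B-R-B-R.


Edges (from ground): R-B-R-B-R-B-R
By Berlekamp's sign-expansion rule, a Blue-Red Hackenbush stalk has the value of the surreal number whose sign sequence is the edge sequence with B -> + and R -> -.
Sign sequence: -+-+-+-
Trace the sign expansion in the surreal number tree, starting from 0:
Edge 1: R (sign -) -> bounds (-inf, 0), value = -1
Edge 2: B (sign +) -> bounds (-1, 0), value = -1/2
Edge 3: R (sign -) -> bounds (-1, -1/2), value = -3/4
Edge 4: B (sign +) -> bounds (-3/4, -1/2), value = -5/8
Edge 5: R (sign -) -> bounds (-3/4, -5/8), value = -11/16
Edge 6: B (sign +) -> bounds (-11/16, -5/8), value = -21/32
Edge 7: R (sign -) -> bounds (-11/16, -21/32), value = -43/64
Game value = -43/64

-43/64


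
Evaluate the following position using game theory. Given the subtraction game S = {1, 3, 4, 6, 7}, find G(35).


The subtraction set is S = {1, 3, 4, 6, 7}.
G(k) = mex{ G(k - s) : s in S, s <= k }. We compute iteratively: G(0) = 0.
G(1) = mex({0}) = 1
G(2) = mex({1}) = 0
G(3) = mex({0}) = 1
G(4) = mex({0, 1}) = 2
G(5) = mex({0, 1, 2}) = 3
G(6) = mex({0, 1, 3}) = 2
G(7) = mex({0, 1, 2}) = 3
G(8) = mex({0, 1, 2, 3}) = 4
G(9) = mex({0, 1, 2, 3, 4}) = 5
G(10) = mex({1, 2, 3, 5}) = 0
G(11) = mex({0, 2, 3, 4}) = 1
G(12) = mex({1, 2, 3, 4, 5}) = 0
G(13) = mex({0, 2, 3, 5}) = 1
G(14) = mex({0, 1, 3, 4}) = 2
G(15) = mex({0, 1, 2, 4, 5}) = 3
G(16) = mex({0, 1, 3, 5}) = 2
Observe that G(10)..G(16) = 0, 1, 0, 1, 2, 3, 2 repeats G(0)..G(6) = 0, 1, 0, 1, 2, 3, 2.
For k >= max(S) = 7, G(k) is determined by the previous 7 values G(k-7)..G(k-1); a window of 7 consecutive values has recurred shifted by 10, so by induction G(k + 10) = G(k) for all k >= 0: the sequence is periodic from the start with period 10.
One period: G(0..9) = 0, 1, 0, 1, 2, 3, 2, 3, 4, 5.
35 mod 10 = 5, so G(35) = G(5) = 3.

3


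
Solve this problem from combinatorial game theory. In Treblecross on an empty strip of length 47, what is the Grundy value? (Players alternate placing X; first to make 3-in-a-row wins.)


Treblecross: place X on empty cells; 3-in-a-row wins.
Playing within two cells of an existing X lets the opponent win at once, so sensible play treats the cells i-2..i+2 around each X as dead. The player left with no safe cell loses, so this is a normal-play take-away game on strips of safe cells.
Placing X at cell i (0-indexed) of a strip of k safe cells leaves independent strips of sizes max(0, i-2) and max(0, k-i-3). Hence G(k) = mex{ G(max(0,i-2)) XOR G(max(0,k-i-3)) : 0 <= i < k }, with G(0) = 0.
G(1): splits (0,0):0^0=0 -> mex({0}) = 1
G(2): splits (0,0):0^0=0 -> mex({0}) = 1
G(3): splits (0,0):0^0=0 -> mex({0}) = 1
G(4): splits (0,1):0^1=1 (0,0):0^0=0 -> mex({0, 1}) = 2
G(5): splits (0,2):0^1=1 (0,1):0^1=1 (0,0):0^0=0 -> mex({0, 1}) = 2
G(6) = mex({1}) = 0
G(7) = mex({0, 1, 2}) = 3
G(8) = mex({0, 1, 2}) = 3
G(9) = mex({0, 2}) = 1
G(10) = mex({0, 2, 3}) = 1
G(11) = mex({0, 3}) = 1
G(12) = mex({1, 3}) = 0
G(13) = mex({0, 1, 2, 3}) = 4
G(14) = mex({0, 1, 2}) = 3
G(15) = mex({0, 1, 2}) = 3
G(16) = mex({0, 1, 2, 4}) = 3
G(17) = mex({0, 1, 3, 4}) = 2
G(18) = mex({0, 1, 3, 4}) = 2
G(19) = mex({0, 1, 3, 5}) = 2
G(20) = mex({0, 1, 2, 3, 5}) = 4
G(21) = mex({0, 1, 2, 3, 5}) = 4
G(22) = mex({1, 2, 6}) = 0
G(23) = mex({0, 1, 2, 3, 4, 6}) = 5
G(24) = mex({0, 1, 2, 3, 4}) = 5
G(25) = mex({0, 1, 3, 4, 7}) = 2
G(26) = mex({0, 1, 3, 4, 5, 7}) = 2
G(27) = mex({0, 1, 3, 5}) = 2
G(28) = mex({0, 1, 2, 5}) = 3
G(29) = mex({0, 1, 2, 4, 5, 6}) = 3
G(30) = mex({1, 2, 4, 6}) = 0
G(31) = mex({0, 1, 2, 3, 4, 6}) = 5
G(32) = mex({1, 2, 3, 4, 7}) = 0
G(33) = mex({0, 3, 7}) = 1
G(34) = mex({0, 2, 3, 5, 7}) = 1
G(35) = mex({0, 2, 3, 5, 6}) = 1
G(36) = mex({0, 1, 2, 5, 6}) = 3
G(37) = mex({0, 1, 2, 4, 5, 6}) = 3
G(38) = mex({0, 1, 2, 4}) = 3
G(39) = mex({0, 1, 2, 3, 4, 7}) = 5
G(40) = mex({0, 1, 2, 3, 4, 5, 7}) = 6
G(41) = mex({0, 1, 2, 3, 5, 7}) = 4
G(42) = mex({0, 1, 2, 3, 5, 6, 7}) = 4
G(43) = mex({0, 2, 3, 5, 6}) = 1
G(44) = mex({1, 2, 3, 4, 5, 6}) = 0
G(45) = mex({0, 1, 2, 3, 4, 6, 7}) = 5
G(46) = mex({0, 1, 2, 3, 4, 7}) = 5
G(47) = mex({0, 1, 2, 3, 4, 5, 7}) = 6
Therefore G(47) = 6.

6


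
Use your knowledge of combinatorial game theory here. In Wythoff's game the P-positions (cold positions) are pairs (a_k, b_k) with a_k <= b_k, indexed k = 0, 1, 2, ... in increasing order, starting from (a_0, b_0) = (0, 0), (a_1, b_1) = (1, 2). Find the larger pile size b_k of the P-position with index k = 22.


By Wythoff's theorem, a_k = floor(k * phi) and b_k = floor(k * phi^2) = a_k + k, where phi = (1 + sqrt(5))/2 is the golden ratio.
phi = (1 + sqrt(5))/2 = 1.618034
phi^2 = phi + 1 = 2.618034
k = 22
k * phi^2 = 22 * 2.618034 = 57.596748
b_22 = floor(k * phi^2) = 57 (check: a_22 + k = 35 + 22 = 57)

57


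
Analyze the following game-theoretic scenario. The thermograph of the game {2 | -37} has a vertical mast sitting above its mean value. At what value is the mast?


Game = {2 | -37}, a switch {a | b} with numbers a > b.
Its thermograph has left wall a - t and right wall b + t, which meet at t = (a - b)/2, where both equal (a + b)/2. So the mast (mean value) is at (a + b)/2.
Mean = (2 + (-37))/2 = -35/2 = -35/2

-35/2


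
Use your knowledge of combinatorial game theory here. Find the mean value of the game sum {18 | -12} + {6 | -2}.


G1 = {18 | -12}, G2 = {6 | -2}
Each is a switch {a | b} with numbers a > b; its mean value is (a + b)/2, and mean value is additive over game sums: m(G1 + G2) = m(G1) + m(G2).
Mean of G1 = (18 + (-12))/2 = 6/2 = 3
Mean of G2 = (6 + (-2))/2 = 4/2 = 2
Mean of G1 + G2 = 3 + 2 = 5

5


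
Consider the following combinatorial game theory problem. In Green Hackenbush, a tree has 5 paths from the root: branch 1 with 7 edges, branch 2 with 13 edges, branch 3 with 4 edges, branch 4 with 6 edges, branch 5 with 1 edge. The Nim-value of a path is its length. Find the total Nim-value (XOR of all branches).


The tree has 5 branches from the ground vertex.
In Green Hackenbush, the Nim-value of a simple path of length k is k.
Branch 1: length 7, Nim-value = 7
Branch 2: length 13, Nim-value = 13
Branch 3: length 4, Nim-value = 4
Branch 4: length 6, Nim-value = 6
Branch 5: length 1, Nim-value = 1
Total Nim-value = XOR of all branch values:
0 XOR 7 = 7
7 XOR 13 = 10
10 XOR 4 = 14
14 XOR 6 = 8
8 XOR 1 = 9
Nim-value of the tree = 9

9


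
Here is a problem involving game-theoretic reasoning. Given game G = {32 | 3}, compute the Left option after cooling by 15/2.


Original game: {32 | 3} (a switch {a | b} with a > b).
Cooling by t (for t below the temperature (a - b)/2 = 29/2) taxes each move by t: {a | b} cooled by t is {a - t | b + t}.
Cooling amount: t = 15/2
Cooled Left option: 32 - 15/2 = 49/2
Cooled Right option: 3 + 15/2 = 21/2
Cooled game: {49/2 | 21/2}
Left option = 49/2

49/2


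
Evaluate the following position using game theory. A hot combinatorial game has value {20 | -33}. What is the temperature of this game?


The game is {20 | -33}, a switch {a | b} with numbers a > b.
Cooling {a | b} by t gives {a - t | b + t}, which stops being hot when a - t = b + t, i.e. at t = (a - b)/2. So the temperature of a switch is (a - b)/2.
Temperature = (Left option - Right option) / 2
= (20 - (-33)) / 2
= 53 / 2
= 53/2

53/2


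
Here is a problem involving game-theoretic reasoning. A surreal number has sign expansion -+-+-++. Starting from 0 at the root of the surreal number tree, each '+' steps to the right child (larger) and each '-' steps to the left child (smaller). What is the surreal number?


Sign expansion: -+-+-++
Rule: track bounds (lo, hi), initially (-inf, +inf). On '+', the current value becomes lo and we move to the simplest number in (value, hi): value + 1 if hi = +inf, otherwise the midpoint (value + hi)/2. On '-', the current value becomes hi and we move to value - 1 if lo = -inf, otherwise the midpoint (lo + value)/2.
Start at 0.
Step 1: sign = -, move left. Bounds: (-inf, 0). Value = -1
Step 2: sign = +, move right. Bounds: (-1, 0). Value = -1/2
Step 3: sign = -, move left. Bounds: (-1, -1/2). Value = -3/4
Step 4: sign = +, move right. Bounds: (-3/4, -1/2). Value = -5/8
Step 5: sign = -, move left. Bounds: (-3/4, -5/8). Value = -11/16
Step 6: sign = +, move right. Bounds: (-11/16, -5/8). Value = -21/32
Step 7: sign = +, move right. Bounds: (-21/32, -5/8). Value = -41/64
The surreal number with sign expansion -+-+-++ is -41/64.

-41/64


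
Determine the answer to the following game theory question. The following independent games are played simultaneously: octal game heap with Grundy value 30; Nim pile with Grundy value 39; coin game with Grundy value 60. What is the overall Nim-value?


By the Sprague-Grundy theorem, the Grundy value of a sum of games is the XOR of individual Grundy values.
octal game heap: Grundy value = 30. Running XOR: 0 XOR 30 = 30
Nim pile: Grundy value = 39. Running XOR: 30 XOR 39 = 57
coin game: Grundy value = 60. Running XOR: 57 XOR 60 = 5
The combined Grundy value is 5.

5


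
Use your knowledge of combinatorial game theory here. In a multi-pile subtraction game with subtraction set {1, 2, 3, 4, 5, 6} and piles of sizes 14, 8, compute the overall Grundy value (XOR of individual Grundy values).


Subtraction set: {1, 2, 3, 4, 5, 6}
For this subtraction set, G(n) = n mod 7 (period = max + 1 = 7).
Pile 1 (size 14): G(14) = 14 mod 7 = 0
Pile 2 (size 8): G(8) = 8 mod 7 = 1
Total Grundy value = XOR of all: 0 XOR 1 = 1

1


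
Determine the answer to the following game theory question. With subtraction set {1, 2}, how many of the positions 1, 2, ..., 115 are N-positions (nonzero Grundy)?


Subtraction set S = {1, 2}, so G(n) = n mod 3.
G(n) = 0 when n is a multiple of 3.
Multiples of 3 in [1, 115]: 38
N-positions (nonzero Grundy) = 115 - 38 = 77

77


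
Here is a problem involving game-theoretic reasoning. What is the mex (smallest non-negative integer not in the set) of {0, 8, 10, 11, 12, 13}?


Set = {0, 8, 10, 11, 12, 13}
0 is in the set.
1 is NOT in the set. This is the mex.
mex = 1

1


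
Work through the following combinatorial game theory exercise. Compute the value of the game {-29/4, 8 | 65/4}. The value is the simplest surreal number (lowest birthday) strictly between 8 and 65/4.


Left options: {-29/4, 8}, max = 8
Right options: {65/4}, min = 65/4
All options are numbers and max(Left) < min(Right), so by the simplicity theorem the value is the simplest (earliest-born) number strictly between 8 and 65/4.
Integers 9 through 16 all lie strictly between 8 and 65/4.
Among integers, the simplest (lowest birthday = smallest |n|; 0 is born on day 0, +-n on day n) is 9.
No non-integer in the interval can be simpler: if x is a non-integer in the interval, then floor(x) or ceil(x) also lies in the interval (the interval contains an integer), and both are proper prefixes of x's sign expansion, i.e. born earlier. So the game value is 9.
Game value = 9

9


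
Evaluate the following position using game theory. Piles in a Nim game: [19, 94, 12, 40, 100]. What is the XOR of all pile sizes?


We need the XOR (exclusive or) of all pile sizes.
After XOR-ing pile 1 (size 19): 0 XOR 19 = 19
After XOR-ing pile 2 (size 94): 19 XOR 94 = 77
After XOR-ing pile 3 (size 12): 77 XOR 12 = 65
After XOR-ing pile 4 (size 40): 65 XOR 40 = 105
After XOR-ing pile 5 (size 100): 105 XOR 100 = 13
The Nim-value of this position is 13.

13


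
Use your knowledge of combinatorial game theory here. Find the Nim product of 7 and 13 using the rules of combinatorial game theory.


Nim multiplication is bilinear over XOR: (u XOR v) * w = (u*w) XOR (v*w).
So we split each operand into its bit components and XOR the pairwise Nim products.
7 = 1 + 2 + 4 (as XOR of powers of 2).
13 = 1 + 4 + 8 (as XOR of powers of 2).
Using the standard Nim-product table on single bits:
  2*2 = 3,   2*4 = 8,   2*8 = 12,
  4*4 = 6,   4*8 = 11,  8*8 = 13,
and  1*x = x (identity), k*l = l*k (commutative).
Pairwise Nim products:
  1 * 1 = 1
  1 * 4 = 4
  1 * 8 = 8
  2 * 1 = 2
  2 * 4 = 8
  2 * 8 = 12
  4 * 1 = 4
  4 * 4 = 6
  4 * 8 = 11
XOR them: 1 XOR 4 XOR 8 XOR 2 XOR 8 XOR 12 XOR 4 XOR 6 XOR 11 = 2.
Result: 7 * 13 = 2 (in Nim).

2


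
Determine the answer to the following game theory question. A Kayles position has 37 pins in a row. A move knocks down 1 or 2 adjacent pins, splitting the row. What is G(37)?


Kayles: a move removes 1 or 2 adjacent pins from a contiguous row.
Removing pins from a row of k leaves two independent rows (a, b) with a + b = k - 1 (one pin) or a + b = k - 2 (two pins); an end removal gives a = 0.
By Sprague-Grundy, G(k) = mex{ G(a) XOR G(b) } over all these splits. G(0) = 0.
G(1): splits (0,0):0^0=0 -> mex({0}) = 1
G(2): splits (0,1):0^1=1 (0,0):0^0=0 -> mex({0, 1}) = 2
G(3): splits (0,2):0^2=2 (1,1):1^1=0 (0,1):0^1=1 -> mex({0, 1, 2}) = 3
G(4): splits (0,3):0^3=3 (1,2):1^2=3 (0,2):0^2=2 (1,1):1^1=0 -> mex({0, 2, 3}) = 1
G(5): splits (0,4):0^1=1 (1,3):1^3=2 (2,2):2^2=0 (0,3):0^3=3 (1,2):1^2=3 -> mex({0, 1, 2, 3}) = 4
G(6) = mex({0, 1, 2, 4}) = 3
G(7) = mex({0, 1, 3, 4, 5}) = 2
G(8) = mex({0, 2, 3, 5, 6}) = 1
G(9) = mex({0, 1, 2, 3, 6, 7}) = 4
G(10) = mex({0, 1, 3, 4, 5, 7}) = 2
G(11) = mex({0, 1, 2, 3, 4, 5}) = 6
G(12) = mex({0, 1, 2, 3, 5, 6, 7}) = 4
G(13) = mex({0, 2, 3, 4, 6, 7}) = 1
G(14) = mex({0, 1, 4, 5, 6, 7}) = 2
G(15) = mex({0, 1, 2, 3, 4, 5, 6}) = 7
G(16) = mex({0, 2, 3, 5, 6, 7}) = 1
G(17) = mex({0, 1, 2, 3, 5, 6, 7}) = 4
G(18) = mex({0, 1, 2, 4, 5, 6}) = 3
G(19) = mex({0, 1, 3, 4, 5, 7}) = 2
G(20) = mex({0, 2, 3, 4, 5, 6, 7}) = 1
G(21) = mex({0, 1, 2, 3, 5, 6, 7}) = 4
G(22) = mex({0, 1, 2, 3, 4, 5, 7}) = 6
G(23) = mex({0, 1, 2, 3, 4, 5, 6}) = 7
G(24) = mex({0, 1, 2, 3, 5, 6, 7}) = 4
G(25) = mex({0, 2, 3, 4, 6, 7}) = 1
G(26) = mex({0, 1, 3, 4, 5, 6, 7}) = 2
G(27) = mex({0, 1, 2, 3, 4, 5, 6, 7}) = 8
G(28) = mex({0, 1, 2, 3, 4, 6, 7, 8}) = 5
G(29) = mex({0, 1, 2, 3, 5, 6, 7, 8, 9}) = 4
G(30) = mex({0, 1, 2, 3, 4, 5, 6, 9, 10}) = 7
G(31) = mex({0, 1, 3, 4, 5, 7, 10, 11}) = 2
G(32) = mex({0, 2, 3, 4, 5, 6, 7, 9, 11}) = 1
G(33) = mex({0, 1, 2, 3, 4, 5, 6, 7, 9, 12}) = 8
G(34) = mex({0, 1, 2, 3, 4, 5, 7, 8, 11, 12}) = 6
G(35) = mex({0, 1, 2, 3, 4, 5, 6, 8, 9, 10, 11}) = 7
G(36) = mex({0, 1, 2, 3, 5, 6, 7, 9, 10}) = 4
G(37) = mex({0, 2, 3, 4, 6, 7, 9, 10, 11, 12}) = 1
Therefore G(37) = 1.

1


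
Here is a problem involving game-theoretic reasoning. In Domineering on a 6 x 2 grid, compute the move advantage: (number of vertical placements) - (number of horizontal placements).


Board is 6 x 2 (rows x cols).
Left (vertical) placements: (rows-1) * cols = 5 * 2 = 10
Right (horizontal) placements: rows * (cols-1) = 6 * 1 = 6
Advantage = Left - Right = 10 - 6 = 4

4


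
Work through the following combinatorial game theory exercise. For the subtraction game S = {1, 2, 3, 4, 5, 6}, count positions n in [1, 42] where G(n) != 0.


Subtraction set S = {1, 2, 3, 4, 5, 6}, so G(n) = n mod 7.
G(n) = 0 when n is a multiple of 7.
Multiples of 7 in [1, 42]: 6
N-positions (nonzero Grundy) = 42 - 6 = 36

36


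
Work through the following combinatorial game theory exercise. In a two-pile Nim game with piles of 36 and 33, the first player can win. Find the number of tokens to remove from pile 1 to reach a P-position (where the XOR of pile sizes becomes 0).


Piles: 36 and 33
Current XOR: 36 XOR 33 = 5 (non-zero, so this is an N-position).
To make the XOR zero, we need to find a move that balances the piles.
For pile 1 (size 36): target = 36 XOR 5 = 33
We reduce pile 1 from 36 to 33.
Tokens removed: 36 - 33 = 3
Verification: 33 XOR 33 = 0

3


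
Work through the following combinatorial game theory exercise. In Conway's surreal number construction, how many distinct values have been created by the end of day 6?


Day 0: {|} = 0 is born. Count = 1.
Day n: the number of surreal numbers born by day n is 2^(n+1) - 1.
By day 0: 2^1 - 1 = 1
By day 1: 2^2 - 1 = 3
By day 2: 2^3 - 1 = 7
By day 3: 2^4 - 1 = 15
By day 4: 2^5 - 1 = 31
By day 5: 2^6 - 1 = 63
By day 6: 2^7 - 1 = 127
By day 6: 127 surreal numbers.

127


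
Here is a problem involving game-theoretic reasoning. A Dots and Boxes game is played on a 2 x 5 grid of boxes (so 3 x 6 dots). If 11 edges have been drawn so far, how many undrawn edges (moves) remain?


Grid: 2 x 5 boxes, i.e. 3 rows and 6 columns of dots.
Horizontal edges: (rows + 1) * cols = 3 * 5 = 15
Vertical edges: rows * (cols + 1) = 2 * 6 = 12
Total edges: 15 + 12 = 27
Edges drawn: 11
Remaining: 27 - 11 = 16

16


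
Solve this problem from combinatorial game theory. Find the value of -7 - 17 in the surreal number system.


x = -7, y = 17
x - y = -7 - 17 = -24

-24


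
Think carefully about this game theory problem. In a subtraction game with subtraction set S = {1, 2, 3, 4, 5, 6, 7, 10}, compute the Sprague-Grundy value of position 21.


The subtraction set is S = {1, 2, 3, 4, 5, 6, 7, 10}.
G(k) = mex{ G(k - s) : s in S, s <= k }. We compute iteratively: G(0) = 0.
G(1) = mex({0}) = 1
G(2) = mex({0, 1}) = 2
G(3) = mex({0, 1, 2}) = 3
G(4) = mex({0, 1, 2, 3}) = 4
G(5) = mex({0, 1, 2, 3, 4}) = 5
G(6) = mex({0, 1, 2, 3, 4, 5}) = 6
G(7) = mex({0, 1, 2, 3, 4, 5, 6}) = 7
G(8) = mex({1, 2, 3, 4, 5, 6, 7}) = 0
G(9) = mex({0, 2, 3, 4, 5, 6, 7}) = 1
G(10) = mex({0, 1, 3, 4, 5, 6, 7}) = 2
G(11) = mex({0, 1, 2, 4, 5, 6, 7}) = 3
G(12) = mex({0, 1, 2, 3, 5, 6, 7}) = 4
G(13) = mex({0, 1, 2, 3, 4, 6, 7}) = 5
G(14) = mex({0, 1, 2, 3, 4, 5, 7}) = 6
G(15) = mex({0, 1, 2, 3, 4, 5, 6}) = 7
G(16) = mex({1, 2, 3, 4, 5, 6, 7}) = 0
G(17) = mex({0, 2, 3, 4, 5, 6, 7}) = 1
Observe that G(8)..G(17) = 0, 1, 2, 3, 4, 5, 6, 7, 0, 1 repeats G(0)..G(9) = 0, 1, 2, 3, 4, 5, 6, 7, 0, 1.
For k >= max(S) = 10, G(k) is determined by the previous 10 values G(k-10)..G(k-1); a window of 10 consecutive values has recurred shifted by 8, so by induction G(k + 8) = G(k) for all k >= 0: the sequence is periodic from the start with period 8.
One period: G(0..7) = 0, 1, 2, 3, 4, 5, 6, 7.
21 mod 8 = 5, so G(21) = G(5) = 5.

5


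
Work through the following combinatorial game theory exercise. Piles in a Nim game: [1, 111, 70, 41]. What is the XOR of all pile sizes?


We need the XOR (exclusive or) of all pile sizes.
After XOR-ing pile 1 (size 1): 0 XOR 1 = 1
After XOR-ing pile 2 (size 111): 1 XOR 111 = 110
After XOR-ing pile 3 (size 70): 110 XOR 70 = 40
After XOR-ing pile 4 (size 41): 40 XOR 41 = 1
The Nim-value of this position is 1.

1


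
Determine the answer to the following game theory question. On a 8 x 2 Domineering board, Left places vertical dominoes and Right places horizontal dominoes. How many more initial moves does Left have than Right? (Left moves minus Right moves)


Board is 8 x 2 (rows x cols).
Left (vertical) placements: (rows-1) * cols = 7 * 2 = 14
Right (horizontal) placements: rows * (cols-1) = 8 * 1 = 8
Advantage = Left - Right = 14 - 8 = 6

6


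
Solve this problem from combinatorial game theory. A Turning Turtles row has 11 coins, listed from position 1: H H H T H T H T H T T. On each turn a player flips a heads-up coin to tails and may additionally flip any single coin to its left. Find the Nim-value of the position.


Coins: H H H T H T H T H T T
Key fact: a single head at position k behaves exactly like a Nim heap of size k (turning it to T and optionally flipping a coin at j < k corresponds to moving the heap from k to j, or to 0), and heads combine as a disjunctive sum (two heads at the same place would cancel, matching j XOR j = 0). So the Nim-value is the XOR of the 1-indexed positions of the heads.
Face-up positions (1-indexed): [1, 2, 3, 5, 7, 9]
XOR 0 with 1: 0 XOR 1 = 1
XOR 1 with 2: 1 XOR 2 = 3
XOR 3 with 3: 3 XOR 3 = 0
XOR 0 with 5: 0 XOR 5 = 5
XOR 5 with 7: 5 XOR 7 = 2
XOR 2 with 9: 2 XOR 9 = 11
Nim-value = 11

11


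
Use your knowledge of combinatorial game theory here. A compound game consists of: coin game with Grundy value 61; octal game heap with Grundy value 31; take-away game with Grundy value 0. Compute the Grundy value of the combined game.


By the Sprague-Grundy theorem, the Grundy value of a sum of games is the XOR of individual Grundy values.
coin game: Grundy value = 61. Running XOR: 0 XOR 61 = 61
octal game heap: Grundy value = 31. Running XOR: 61 XOR 31 = 34
take-away game: Grundy value = 0. Running XOR: 34 XOR 0 = 34
The combined Grundy value is 34.

34


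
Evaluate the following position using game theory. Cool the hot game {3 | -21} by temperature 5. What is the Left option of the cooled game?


Original game: {3 | -21} (a switch {a | b} with a > b).
Cooling by t (for t below the temperature (a - b)/2 = 12) taxes each move by t: {a | b} cooled by t is {a - t | b + t}.
Cooling amount: t = 5
Cooled Left option: 3 - 5 = -2
Cooled Right option: -21 + 5 = -16
Cooled game: {-2 | -16}
Left option = -2

-2


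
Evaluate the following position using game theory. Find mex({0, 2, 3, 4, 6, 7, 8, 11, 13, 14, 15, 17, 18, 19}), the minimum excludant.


Set = {0, 2, 3, 4, 6, 7, 8, 11, 13, 14, 15, 17, 18, 19}
0 is in the set.
1 is NOT in the set. This is the mex.
mex = 1

1


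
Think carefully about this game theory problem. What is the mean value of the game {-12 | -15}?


Game = {-12 | -15}, a switch {a | b} with numbers a > b.
Its thermograph has left wall a - t and right wall b + t, which meet at t = (a - b)/2, where both equal (a + b)/2. So the mast (mean value) is at (a + b)/2.
Mean = (-12 + (-15))/2 = -27/2 = -27/2

-27/2


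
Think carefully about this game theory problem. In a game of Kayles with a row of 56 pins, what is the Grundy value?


Kayles: a move removes 1 or 2 adjacent pins from a contiguous row.
Removing pins from a row of k leaves two independent rows (a, b) with a + b = k - 1 (one pin) or a + b = k - 2 (two pins); an end removal gives a = 0.
By Sprague-Grundy, G(k) = mex{ G(a) XOR G(b) } over all these splits. G(0) = 0.
G(1): splits (0,0):0^0=0 -> mex({0}) = 1
G(2): splits (0,1):0^1=1 (0,0):0^0=0 -> mex({0, 1}) = 2
G(3): splits (0,2):0^2=2 (1,1):1^1=0 (0,1):0^1=1 -> mex({0, 1, 2}) = 3
G(4): splits (0,3):0^3=3 (1,2):1^2=3 (0,2):0^2=2 (1,1):1^1=0 -> mex({0, 2, 3}) = 1
G(5): splits (0,4):0^1=1 (1,3):1^3=2 (2,2):2^2=0 (0,3):0^3=3 (1,2):1^2=3 -> mex({0, 1, 2, 3}) = 4
G(6) = mex({0, 1, 2, 4}) = 3
G(7) = mex({0, 1, 3, 4, 5}) = 2
G(8) = mex({0, 2, 3, 5, 6}) = 1
G(9) = mex({0, 1, 2, 3, 6, 7}) = 4
G(10) = mex({0, 1, 3, 4, 5, 7}) = 2
G(11) = mex({0, 1, 2, 3, 4, 5}) = 6
G(12) = mex({0, 1, 2, 3, 5, 6, 7}) = 4
G(13) = mex({0, 2, 3, 4, 6, 7}) = 1
G(14) = mex({0, 1, 4, 5, 6, 7}) = 2
G(15) = mex({0, 1, 2, 3, 4, 5, 6}) = 7
G(16) = mex({0, 2, 3, 5, 6, 7}) = 1
G(17) = mex({0, 1, 2, 3, 5, 6, 7}) = 4
G(18) = mex({0, 1, 2, 4, 5, 6}) = 3
G(19) = mex({0, 1, 3, 4, 5, 7}) = 2
G(20) = mex({0, 2, 3, 4, 5, 6, 7}) = 1
G(21) = mex({0, 1, 2, 3, 5, 6, 7}) = 4
G(22) = mex({0, 1, 2, 3, 4, 5, 7}) = 6
G(23) = mex({0, 1, 2, 3, 4, 5, 6}) = 7
G(24) = mex({0, 1, 2, 3, 5, 6, 7}) = 4
G(25) = mex({0, 2, 3, 4, 6, 7}) = 1
G(26) = mex({0, 1, 3, 4, 5, 6, 7}) = 2
G(27) = mex({0, 1, 2, 3, 4, 5, 6, 7}) = 8
G(28) = mex({0, 1, 2, 3, 4, 6, 7, 8}) = 5
G(29) = mex({0, 1, 2, 3, 5, 6, 7, 8, 9}) = 4
G(30) = mex({0, 1, 2, 3, 4, 5, 6, 9, 10}) = 7
G(31) = mex({0, 1, 3, 4, 5, 7, 10, 11}) = 2
G(32) = mex({0, 2, 3, 4, 5, 6, 7, 9, 11}) = 1
G(33) = mex({0, 1, 2, 3, 4, 5, 6, 7, 9, 12}) = 8
G(34) = mex({0, 1, 2, 3, 4, 5, 7, 8, 11, 12}) = 6
G(35) = mex({0, 1, 2, 3, 4, 5, 6, 8, 9, 10, 11}) = 7
G(36) = mex({0, 1, 2, 3, 5, 6, 7, 9, 10}) = 4
G(37) = mex({0, 2, 3, 4, 6, 7, 9, 10, 11, 12}) = 1
G(38) = mex({0, 1, 3, 4, 5, 6, 7, 9, 10, 11, 12}) = 2
G(39) = mex({0, 1, 2, 4, 5, 6, 7, 9, 10, 12, 14}) = 3
G(40) = mex({0, 2, 3, 4, 6, 7, 11, 12, 14}) = 1
G(41) = mex({0, 1, 2, 3, 5, 6, 7, 9, 10, 11, 12}) = 4
G(42) = mex({0, 1, 2, 3, 4, 5, 6, 9, 10}) = 7
G(43) = mex({0, 1, 3, 4, 5, 7, 9, 10, 12, 15}) = 2
G(44) = mex({0, 2, 3, 4, 5, 6, 7, 9, 10, 12, 15}) = 1
G(45) = mex({0, 1, 2, 3, 4, 5, 6, 7, 9, 10, 12, 14}) = 8
G(46) = mex({0, 1, 3, 4, 5, 7, 8, 11, 12, 14}) = 2
G(47) = mex({0, 1, 2, 3, 4, 5, 6, 8, 9, 10, 11, 12}) = 7
G(48) = mex({0, 1, 2, 3, 5, 6, 7, 9, 10}) = 4
G(49) = mex({0, 2, 3, 4, 6, 7, 9, 10, 11, 12, 15}) = 1
G(50) = mex({0, 1, 4, 5, 6, 7, 9, 11, 12, 14, 15}) = 2
G(51) = mex({0, 1, 2, 3, 4, 5, 6, 7, 9, 12, 14, 15}) = 8
G(52) = mex({0, 2, 3, 4, 5, 6, 7, 8, 11, 12, 15}) = 1
G(53) = mex({0, 1, 2, 3, 5, 6, 7, 8, 9, 10, 11, 12}) = 4
G(54) = mex({0, 1, 2, 3, 4, 5, 6, 9, 10}) = 7
G(55) = mex({0, 1, 3, 4, 5, 7, 9, 10, 11, 12}) = 2
G(56) = mex({0, 2, 3, 4, 5, 6, 7, 9, 10, 11, 12, 13, 14}) = 1
Therefore G(56) = 1.

1


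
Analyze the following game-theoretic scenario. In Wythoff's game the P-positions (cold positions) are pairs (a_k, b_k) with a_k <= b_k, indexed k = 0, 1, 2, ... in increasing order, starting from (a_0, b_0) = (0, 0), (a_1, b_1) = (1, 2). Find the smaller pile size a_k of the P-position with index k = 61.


By Wythoff's theorem, a_k = floor(k * phi) and b_k = floor(k * phi^2) = a_k + k, where phi = (1 + sqrt(5))/2 is the golden ratio.
phi = (1 + sqrt(5))/2 = 1.618034
k = 61
k * phi = 61 * 1.618034 = 98.700073
a_61 = floor(k * phi) = 98

98


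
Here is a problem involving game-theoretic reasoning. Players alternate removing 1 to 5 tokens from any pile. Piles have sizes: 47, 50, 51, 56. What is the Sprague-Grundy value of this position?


Subtraction set: {1, 2, 3, 4, 5}
For this subtraction set, G(n) = n mod 6 (period = max + 1 = 6).
Pile 1 (size 47): G(47) = 47 mod 6 = 5
Pile 2 (size 50): G(50) = 50 mod 6 = 2
Pile 3 (size 51): G(51) = 51 mod 6 = 3
Pile 4 (size 56): G(56) = 56 mod 6 = 2
Total Grundy value = XOR of all: 5 XOR 2 XOR 3 XOR 2 = 6

6


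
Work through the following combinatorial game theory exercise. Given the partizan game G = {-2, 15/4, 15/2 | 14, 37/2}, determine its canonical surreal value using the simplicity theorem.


Left options: {-2, 15/4, 15/2}, max = 15/2
Right options: {14, 37/2}, min = 14
All options are numbers and max(Left) < min(Right), so by the simplicity theorem the value is the simplest (earliest-born) number strictly between 15/2 and 14.
Integers 8 through 13 all lie strictly between 15/2 and 14.
Among integers, the simplest (lowest birthday = smallest |n|; 0 is born on day 0, +-n on day n) is 8.
No non-integer in the interval can be simpler: if x is a non-integer in the interval, then floor(x) or ceil(x) also lies in the interval (the interval contains an integer), and both are proper prefixes of x's sign expansion, i.e. born earlier. So the game value is 8.
Game value = 8

8


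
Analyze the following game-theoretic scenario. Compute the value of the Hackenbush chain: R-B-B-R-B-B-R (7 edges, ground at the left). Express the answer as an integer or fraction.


Edges (from ground): R-B-B-R-B-B-R
By Berlekamp's sign-expansion rule, a Blue-Red Hackenbush stalk has the value of the surreal number whose sign sequence is the edge sequence with B -> + and R -> -.
Sign sequence: -++-++-
Trace the sign expansion in the surreal number tree, starting from 0:
Edge 1: R (sign -) -> bounds (-inf, 0), value = -1
Edge 2: B (sign +) -> bounds (-1, 0), value = -1/2
Edge 3: B (sign +) -> bounds (-1/2, 0), value = -1/4
Edge 4: R (sign -) -> bounds (-1/2, -1/4), value = -3/8
Edge 5: B (sign +) -> bounds (-3/8, -1/4), value = -5/16
Edge 6: B (sign +) -> bounds (-5/16, -1/4), value = -9/32
Edge 7: R (sign -) -> bounds (-5/16, -9/32), value = -19/64
Game value = -19/64

-19/64


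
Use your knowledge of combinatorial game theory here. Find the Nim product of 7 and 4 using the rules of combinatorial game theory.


Nim multiplication is bilinear over XOR: (u XOR v) * w = (u*w) XOR (v*w).
So we split each operand into its bit components and XOR the pairwise Nim products.
7 = 1 + 2 + 4 (as XOR of powers of 2).
4 = 4 (as XOR of powers of 2).
Using the standard Nim-product table on single bits:
  2*2 = 3,   2*4 = 8,   2*8 = 12,
  4*4 = 6,   4*8 = 11,  8*8 = 13,
and  1*x = x (identity), k*l = l*k (commutative).
Pairwise Nim products:
  1 * 4 = 4
  2 * 4 = 8
  4 * 4 = 6
XOR them: 4 XOR 8 XOR 6 = 10.
Result: 7 * 4 = 10 (in Nim).

10


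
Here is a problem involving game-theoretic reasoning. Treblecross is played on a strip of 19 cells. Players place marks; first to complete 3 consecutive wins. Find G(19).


Treblecross: place X on empty cells; 3-in-a-row wins.
Playing within two cells of an existing X lets the opponent win at once, so sensible play treats the cells i-2..i+2 around each X as dead. The player left with no safe cell loses, so this is a normal-play take-away game on strips of safe cells.
Placing X at cell i (0-indexed) of a strip of k safe cells leaves independent strips of sizes max(0, i-2) and max(0, k-i-3). Hence G(k) = mex{ G(max(0,i-2)) XOR G(max(0,k-i-3)) : 0 <= i < k }, with G(0) = 0.
G(1): splits (0,0):0^0=0 -> mex({0}) = 1
G(2): splits (0,0):0^0=0 -> mex({0}) = 1
G(3): splits (0,0):0^0=0 -> mex({0}) = 1
G(4): splits (0,1):0^1=1 (0,0):0^0=0 -> mex({0, 1}) = 2
G(5): splits (0,2):0^1=1 (0,1):0^1=1 (0,0):0^0=0 -> mex({0, 1}) = 2
G(6) = mex({1}) = 0
G(7) = mex({0, 1, 2}) = 3
G(8) = mex({0, 1, 2}) = 3
G(9) = mex({0, 2}) = 1
G(10) = mex({0, 2, 3}) = 1
G(11) = mex({0, 3}) = 1
G(12) = mex({1, 3}) = 0
G(13) = mex({0, 1, 2, 3}) = 4
G(14) = mex({0, 1, 2}) = 3
G(15) = mex({0, 1, 2}) = 3
G(16) = mex({0, 1, 2, 4}) = 3
G(17) = mex({0, 1, 3, 4}) = 2
G(18) = mex({0, 1, 3, 4}) = 2
G(19) = mex({0, 1, 3, 5}) = 2
Therefore G(19) = 2.

2


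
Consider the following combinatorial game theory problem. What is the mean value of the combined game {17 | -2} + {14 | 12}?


G1 = {17 | -2}, G2 = {14 | 12}
Each is a switch {a | b} with numbers a > b; its mean value is (a + b)/2, and mean value is additive over game sums: m(G1 + G2) = m(G1) + m(G2).
Mean of G1 = (17 + (-2))/2 = 15/2 = 15/2
Mean of G2 = (14 + (12))/2 = 26/2 = 13
Mean of G1 + G2 = 15/2 + 13 = 41/2

41/2


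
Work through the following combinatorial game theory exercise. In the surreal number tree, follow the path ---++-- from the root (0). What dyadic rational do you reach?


Sign expansion: ---++--
Rule: track bounds (lo, hi), initially (-inf, +inf). On '+', the current value becomes lo and we move to the simplest number in (value, hi): value + 1 if hi = +inf, otherwise the midpoint (value + hi)/2. On '-', the current value becomes hi and we move to value - 1 if lo = -inf, otherwise the midpoint (lo + value)/2.
Start at 0.
Step 1: sign = -, move left. Bounds: (-inf, 0). Value = -1
Step 2: sign = -, move left. Bounds: (-inf, -1). Value = -2
Step 3: sign = -, move left. Bounds: (-inf, -2). Value = -3
Step 4: sign = +, move right. Bounds: (-3, -2). Value = -5/2
Step 5: sign = +, move right. Bounds: (-5/2, -2). Value = -9/4
Step 6: sign = -, move left. Bounds: (-5/2, -9/4). Value = -19/8
Step 7: sign = -, move left. Bounds: (-5/2, -19/8). Value = -39/16
The surreal number with sign expansion ---++-- is -39/16.

-39/16


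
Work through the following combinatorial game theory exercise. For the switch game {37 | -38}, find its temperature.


The game is {37 | -38}, a switch {a | b} with numbers a > b.
Cooling {a | b} by t gives {a - t | b + t}, which stops being hot when a - t = b + t, i.e. at t = (a - b)/2. So the temperature of a switch is (a - b)/2.
Temperature = (Left option - Right option) / 2
= (37 - (-38)) / 2
= 75 / 2
= 75/2

75/2


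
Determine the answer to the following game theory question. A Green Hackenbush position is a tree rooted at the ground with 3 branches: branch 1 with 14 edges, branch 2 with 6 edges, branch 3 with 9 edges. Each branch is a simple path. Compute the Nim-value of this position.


The tree has 3 branches from the ground vertex.
In Green Hackenbush, the Nim-value of a simple path of length k is k.
Branch 1: length 14, Nim-value = 14
Branch 2: length 6, Nim-value = 6
Branch 3: length 9, Nim-value = 9
Total Nim-value = XOR of all branch values:
0 XOR 14 = 14
14 XOR 6 = 8
8 XOR 9 = 1
Nim-value of the tree = 1

1


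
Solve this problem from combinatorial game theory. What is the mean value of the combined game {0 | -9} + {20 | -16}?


G1 = {0 | -9}, G2 = {20 | -16}
Each is a switch {a | b} with numbers a > b; its mean value is (a + b)/2, and mean value is additive over game sums: m(G1 + G2) = m(G1) + m(G2).
Mean of G1 = (0 + (-9))/2 = -9/2 = -9/2
Mean of G2 = (20 + (-16))/2 = 4/2 = 2
Mean of G1 + G2 = -9/2 + 2 = -5/2

-5/2


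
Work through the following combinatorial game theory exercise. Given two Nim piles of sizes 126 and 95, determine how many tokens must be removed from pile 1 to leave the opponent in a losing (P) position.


Piles: 126 and 95
Current XOR: 126 XOR 95 = 33 (non-zero, so this is an N-position).
To make the XOR zero, we need to find a move that balances the piles.
For pile 1 (size 126): target = 126 XOR 33 = 95
We reduce pile 1 from 126 to 95.
Tokens removed: 126 - 95 = 31
Verification: 95 XOR 95 = 0

31


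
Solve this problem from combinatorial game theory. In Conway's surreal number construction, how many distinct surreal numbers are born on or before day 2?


Day 0: {|} = 0 is born. Count = 1.
Day n: the number of surreal numbers born by day n is 2^(n+1) - 1.
By day 0: 2^1 - 1 = 1
By day 1: 2^2 - 1 = 3
By day 2: 2^3 - 1 = 7
By day 2: 7 surreal numbers.

7


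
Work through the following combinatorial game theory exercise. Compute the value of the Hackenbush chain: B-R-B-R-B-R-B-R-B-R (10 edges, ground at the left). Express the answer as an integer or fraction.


Edges (from ground): B-R-B-R-B-R-B-R-B-R
By Berlekamp's sign-expansion rule, a Blue-Red Hackenbush stalk has the value of the surreal number whose sign sequence is the edge sequence with B -> + and R -> -.
Sign sequence: +-+-+-+-+-
Trace the sign expansion in the surreal number tree, starting from 0:
Edge 1: B (sign +) -> bounds (0, +inf), value = 1
Edge 2: R (sign -) -> bounds (0, 1), value = 1/2
Edge 3: B (sign +) -> bounds (1/2, 1), value = 3/4
Edge 4: R (sign -) -> bounds (1/2, 3/4), value = 5/8
Edge 5: B (sign +) -> bounds (5/8, 3/4), value = 11/16
Edge 6: R (sign -) -> bounds (5/8, 11/16), value = 21/32
Edge 7: B (sign +) -> bounds (21/32, 11/16), value = 43/64
Edge 8: R (sign -) -> bounds (21/32, 43/64), value = 85/128
Edge 9: B (sign +) -> bounds (85/128, 43/64), value = 171/256
Edge 10: R (sign -) -> bounds (85/128, 171/256), value = 341/512
Game value = 341/512

341/512
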